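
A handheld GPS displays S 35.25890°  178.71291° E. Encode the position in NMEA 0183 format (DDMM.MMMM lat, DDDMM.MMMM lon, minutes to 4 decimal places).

Latitude: minutes = (35.258900 − 35) × 60 = 15.534000
Lon: fractional part 0.712910 → 42.774600 minutes

3515.5340,S / 17842.7746,E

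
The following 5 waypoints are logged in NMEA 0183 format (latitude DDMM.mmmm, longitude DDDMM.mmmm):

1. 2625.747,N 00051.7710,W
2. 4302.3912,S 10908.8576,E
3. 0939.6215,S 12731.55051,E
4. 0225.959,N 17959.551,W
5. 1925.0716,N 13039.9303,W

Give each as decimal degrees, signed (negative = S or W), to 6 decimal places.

1. 26.429117, -0.862850
2. -43.039853, 109.147627
3. -9.660358, 127.525842
4. 2.432650, -179.992517
5. 19.417860, -130.665505

Point 1:
  Latitude: degrees = first 2 digits = 26, minutes = 25.747; 26 + 25.747/60 = 26.4291167
  N ⇒ keep positive
  Lon: split at 3 digits → 000° and 51.771′; 0 + 51.771/60 = 0.8628500
  W ⇒ negate
Point 2:
  Latitude: split at 2 digits → 43° and 2.3912′; 43 + 2.3912/60 = 43.0398533
  S → negative
  Longitude: split at 3 digits → 109° and 8.8576′; 109 + 8.8576/60 = 109.1476267
  E ⇒ keep positive
Point 3:
  Lat: split at 2 digits → 09° and 39.6215′; 9 + 39.6215/60 = 9.6603583
  hemisphere S, so the sign is −
  λ: split at 3 digits → 127° and 31.55051′; 127 + 31.55051/60 = 127.5258418
  E ⇒ keep positive
Point 4:
  Lat: degrees = first 2 digits = 2, minutes = 25.959; 2 + 25.959/60 = 2.4326500
  N → positive
  Lon: split at 3 digits → 179° and 59.551′; 179 + 59.551/60 = 179.9925167
  hemisphere W, so the sign is −
Point 5:
  φ: degrees = first 2 digits = 19, minutes = 25.0716; 19 + 25.0716/60 = 19.4178600
  N ⇒ keep positive
  λ: split at 3 digits → 130° and 39.9303′; 130 + 39.9303/60 = 130.6655050
  W → negative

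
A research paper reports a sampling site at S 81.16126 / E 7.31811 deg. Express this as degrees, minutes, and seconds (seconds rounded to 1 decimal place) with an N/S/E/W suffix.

81°09′40.5″ S, 7°19′5.2″ E

φ: 0.161260° → 9.67560′; 0.67560 × 60 = 40.536″
Longitude: whole degrees 7; 19.08660′ → 19′ and 5.196″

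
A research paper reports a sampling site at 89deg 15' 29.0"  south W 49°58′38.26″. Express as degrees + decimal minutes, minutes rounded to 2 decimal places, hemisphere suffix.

89° 15.48′ S, 49° 58.64′ W

φ: seconds/60 = 0.48333; minutes = 15 + 0.48333 = 15.4833
Lon: 58 + 38.26/60 = 58.6377′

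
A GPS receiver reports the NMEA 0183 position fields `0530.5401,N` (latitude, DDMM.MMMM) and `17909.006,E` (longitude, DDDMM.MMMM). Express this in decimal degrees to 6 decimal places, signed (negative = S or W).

5.509002, 179.150100

Lat: degrees = first 2 digits = 5, minutes = 30.5401; 5 + 30.5401/60 = 5.5090017
N ⇒ keep positive
Lon: split at 3 digits → 179° and 9.006′; 179 + 9.006/60 = 179.1501000
E → positive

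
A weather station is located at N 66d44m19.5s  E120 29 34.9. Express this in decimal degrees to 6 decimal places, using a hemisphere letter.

66.738750° N, 120.493028° E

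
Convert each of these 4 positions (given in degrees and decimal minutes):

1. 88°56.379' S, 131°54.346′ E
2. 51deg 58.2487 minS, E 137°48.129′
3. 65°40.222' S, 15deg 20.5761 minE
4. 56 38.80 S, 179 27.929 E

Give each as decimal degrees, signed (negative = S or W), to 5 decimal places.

Point 1:
  Lat: 56.379′ = 0.939650°; total 88.939650
  S → negative
  Lon: 131 + 54.346/60 = 131.905767
  E ⇒ keep positive
Point 2:
  φ: 51 + 58.2487/60 = 51.970812
  S → negative
  Lon: 137 + 48.129/60 = 137.802150
  E ⇒ keep positive
Point 3:
  Lat: 65 + 40.222/60 = 65.670367
  S ⇒ negate
  Lon: 20.5761′ = 0.342935°; total 15.342935
  E ⇒ keep positive
Point 4:
  Latitude: 56 + 38.8/60 = 56.646667
  S → negative
  Longitude: 27.929′ = 0.465483°; total 179.465483
  E ⇒ keep positive

1. -88.93965, 131.90577
2. -51.97081, 137.80215
3. -65.67037, 15.34294
4. -56.64667, 179.46548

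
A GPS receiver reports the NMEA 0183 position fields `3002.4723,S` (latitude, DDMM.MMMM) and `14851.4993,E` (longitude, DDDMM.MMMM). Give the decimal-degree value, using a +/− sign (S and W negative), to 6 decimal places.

Latitude: degrees = first 2 digits = 30, minutes = 2.4723; 30 + 2.4723/60 = 30.0412050
S → negative
Longitude: degrees = first 3 digits = 148, minutes = 51.4993; 148 + 51.4993/60 = 148.8583217
E ⇒ keep positive

-30.041205, 148.858322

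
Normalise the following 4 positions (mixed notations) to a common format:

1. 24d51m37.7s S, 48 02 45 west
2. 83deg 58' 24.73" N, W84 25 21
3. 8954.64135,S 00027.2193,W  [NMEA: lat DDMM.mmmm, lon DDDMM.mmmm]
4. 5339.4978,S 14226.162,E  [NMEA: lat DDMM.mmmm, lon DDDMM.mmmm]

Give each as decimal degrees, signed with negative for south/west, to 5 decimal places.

1. -24.86047, -48.04583
2. 83.97354, -84.42250
3. -89.91069, -0.45366
4. -53.65830, 142.43603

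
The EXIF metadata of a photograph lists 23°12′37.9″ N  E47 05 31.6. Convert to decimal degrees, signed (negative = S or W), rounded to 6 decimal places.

φ: 23° + 12/60 + 37.9/3600 = 23 + 0.200000 + 0.010528 = 23.2105278
N ⇒ keep positive
Longitude: 47° + 5/60 + 31.6/3600 = 47 + 0.083333 + 0.008778 = 47.0921111
E ⇒ keep positive

23.210528, 47.092111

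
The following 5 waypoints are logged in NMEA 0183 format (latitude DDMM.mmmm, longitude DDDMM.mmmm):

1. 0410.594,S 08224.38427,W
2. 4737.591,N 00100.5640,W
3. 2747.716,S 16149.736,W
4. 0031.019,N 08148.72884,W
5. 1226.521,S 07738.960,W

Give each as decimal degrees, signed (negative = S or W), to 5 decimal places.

1. -4.17657, -82.40640
2. 47.62652, -1.00940
3. -27.79527, -161.82893
4. 0.51698, -81.81215
5. -12.44202, -77.64933

Point 1:
  Lat: degrees = first 2 digits = 4, minutes = 10.594; 4 + 10.594/60 = 4.176567
  hemisphere S, so the sign is −
  Longitude: degrees = first 3 digits = 82, minutes = 24.38427; 82 + 24.38427/60 = 82.406405
  hemisphere W, so the sign is −
Point 2:
  Latitude: degrees = first 2 digits = 47, minutes = 37.591; 47 + 37.591/60 = 47.626517
  N ⇒ keep positive
  Longitude: split at 3 digits → 001° and 0.564′; 1 + 0.564/60 = 1.009400
  hemisphere W, so the sign is −
Point 3:
  Latitude: split at 2 digits → 27° and 47.716′; 27 + 47.716/60 = 27.795267
  hemisphere S, so the sign is −
  λ: split at 3 digits → 161° and 49.736′; 161 + 49.736/60 = 161.828933
  W ⇒ negate
Point 4:
  Latitude: degrees = first 2 digits = 0, minutes = 31.019; 0 + 31.019/60 = 0.516983
  N ⇒ keep positive
  Longitude: degrees = first 3 digits = 81, minutes = 48.72884; 81 + 48.72884/60 = 81.812147
  W ⇒ negate
Point 5:
  φ: degrees = first 2 digits = 12, minutes = 26.521; 12 + 26.521/60 = 12.442017
  S ⇒ negate
  Longitude: degrees = first 3 digits = 77, minutes = 38.96; 77 + 38.96/60 = 77.649333
  W ⇒ negate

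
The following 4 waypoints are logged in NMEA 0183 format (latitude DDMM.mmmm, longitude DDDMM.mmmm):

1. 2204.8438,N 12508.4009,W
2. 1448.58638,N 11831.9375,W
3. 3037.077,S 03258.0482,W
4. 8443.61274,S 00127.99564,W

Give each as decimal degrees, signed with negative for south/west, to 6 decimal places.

1. 22.080730, -125.140015
2. 14.809773, -118.532292
3. -30.617950, -32.967470
4. -84.726879, -1.466594

Point 1:
  Latitude: split at 2 digits → 22° and 4.8438′; 22 + 4.8438/60 = 22.0807300
  N ⇒ keep positive
  Longitude: degrees = first 3 digits = 125, minutes = 8.4009; 125 + 8.4009/60 = 125.1400150
  hemisphere W, so the sign is −
Point 2:
  φ: split at 2 digits → 14° and 48.58638′; 14 + 48.58638/60 = 14.8097730
  N → positive
  Longitude: degrees = first 3 digits = 118, minutes = 31.9375; 118 + 31.9375/60 = 118.5322917
  W ⇒ negate
Point 3:
  Lat: split at 2 digits → 30° and 37.077′; 30 + 37.077/60 = 30.6179500
  S ⇒ negate
  Lon: split at 3 digits → 032° and 58.0482′; 32 + 58.0482/60 = 32.9674700
  W → negative
Point 4:
  Latitude: split at 2 digits → 84° and 43.61274′; 84 + 43.61274/60 = 84.7268790
  S ⇒ negate
  λ: degrees = first 3 digits = 1, minutes = 27.99564; 1 + 27.99564/60 = 1.4665940
  hemisphere W, so the sign is −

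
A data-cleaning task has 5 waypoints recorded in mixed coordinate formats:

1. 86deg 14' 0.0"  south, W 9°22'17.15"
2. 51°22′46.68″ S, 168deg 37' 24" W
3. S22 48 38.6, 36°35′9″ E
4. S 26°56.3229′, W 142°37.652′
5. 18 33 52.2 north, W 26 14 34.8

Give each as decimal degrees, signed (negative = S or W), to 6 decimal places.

1. -86.233333, -9.371431
2. -51.379633, -168.623333
3. -22.810722, 36.585833
4. -26.938715, -142.627533
5. 18.564500, -26.243000

Point 1:
  Lat: 86° + 14/60 + 0/3600 = 86 + 0.233333 + 0.000000 = 86.2333333
  hemisphere S, so the sign is −
  Lon: 22′ + 17.15″ = 22.28583′; 9 + 22.28583/60 = 9.3714306
  W ⇒ negate
Point 2:
  φ: 51 + 22/60 + 46.68/3600 = 51.3796333
  hemisphere S, so the sign is −
  Longitude: 37′ + 24″ = 37.40000′; 168 + 37.40000/60 = 168.6233333
  W → negative
Point 3:
  Lat: 22° + 48/60 + 38.6/3600 = 22 + 0.800000 + 0.010722 = 22.8107222
  hemisphere S, so the sign is −
  λ: 36° + 35/60 + 9/3600 = 36 + 0.583333 + 0.002500 = 36.5858333
  E ⇒ keep positive
Point 4:
  Latitude: 56.3229′ = 0.938715°; total 26.9387150
  S → negative
  Longitude: 142 + 37.652/60 = 142.6275333
  hemisphere W, so the sign is −
Point 5:
  Latitude: 33′ + 52.2″ = 33.87000′; 18 + 33.87000/60 = 18.5645000
  N ⇒ keep positive
  λ: 26 + 14/60 + 34.8/3600 = 26.2430000
  W → negative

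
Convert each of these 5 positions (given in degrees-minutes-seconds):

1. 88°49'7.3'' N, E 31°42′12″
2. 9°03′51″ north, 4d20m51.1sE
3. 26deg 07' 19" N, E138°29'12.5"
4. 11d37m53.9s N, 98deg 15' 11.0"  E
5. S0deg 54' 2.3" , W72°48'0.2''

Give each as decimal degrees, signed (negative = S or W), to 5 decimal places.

Point 1:
  Latitude: 49′ + 7.3″ = 49.12167′; 88 + 49.12167/60 = 88.818694
  N → positive
  Lon: 31 + 42/60 + 12/3600 = 31.703333
  E ⇒ keep positive
Point 2:
  φ: 9 + 3/60 + 51/3600 = 9.064167
  N ⇒ keep positive
  Lon: 4 + 20/60 + 51.1/3600 = 4.347528
  E ⇒ keep positive
Point 3:
  Latitude: 26 + 7/60 + 19/3600 = 26.121944
  N → positive
  λ: 138° + 29/60 + 12.5/3600 = 138 + 0.483333 + 0.003472 = 138.486806
  E → positive
Point 4:
  Latitude: 11° + 37/60 + 53.9/3600 = 11 + 0.616667 + 0.014972 = 11.631639
  N → positive
  λ: 15′ + 11″ = 15.18333′; 98 + 15.18333/60 = 98.253056
  E ⇒ keep positive
Point 5:
  φ: 0° + 54/60 + 2.3/3600 = 0 + 0.900000 + 0.000639 = 0.900639
  S ⇒ negate
  λ: 72 + 48/60 + 0.2/3600 = 72.800056
  hemisphere W, so the sign is −

1. 88.81869, 31.70333
2. 9.06417, 4.34753
3. 26.12194, 138.48681
4. 11.63164, 98.25306
5. -0.90064, -72.80006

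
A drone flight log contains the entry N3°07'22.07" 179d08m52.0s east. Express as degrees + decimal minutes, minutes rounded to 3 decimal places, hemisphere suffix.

3° 7.368′ N, 179° 8.867′ E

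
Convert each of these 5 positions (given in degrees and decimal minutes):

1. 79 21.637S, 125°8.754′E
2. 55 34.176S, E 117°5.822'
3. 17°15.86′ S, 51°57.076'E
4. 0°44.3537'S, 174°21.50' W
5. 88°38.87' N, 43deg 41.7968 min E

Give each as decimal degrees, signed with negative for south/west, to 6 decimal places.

Point 1:
  Lat: 79 + 21.637/60 = 79.3606167
  S ⇒ negate
  Lon: 125 + 8.754/60 = 125.1459000
  E ⇒ keep positive
Point 2:
  Lat: 34.176′ = 0.569600°; total 55.5696000
  hemisphere S, so the sign is −
  λ: 117 + 5.822/60 = 117.0970333
  E ⇒ keep positive
Point 3:
  Lat: 15.86′ = 0.264333°; total 17.2643333
  S → negative
  Lon: 57.076′ = 0.951267°; total 51.9512667
  E ⇒ keep positive
Point 4:
  Lat: 44.3537′ = 0.739228°; total 0.7392283
  S → negative
  λ: 174 + 21.5/60 = 174.3583333
  W ⇒ negate
Point 5:
  Latitude: 88 + 38.87/60 = 88.6478333
  N → positive
  λ: 43 + 41.7968/60 = 43.6966133
  E → positive

1. -79.360617, 125.145900
2. -55.569600, 117.097033
3. -17.264333, 51.951267
4. -0.739228, -174.358333
5. 88.647833, 43.696613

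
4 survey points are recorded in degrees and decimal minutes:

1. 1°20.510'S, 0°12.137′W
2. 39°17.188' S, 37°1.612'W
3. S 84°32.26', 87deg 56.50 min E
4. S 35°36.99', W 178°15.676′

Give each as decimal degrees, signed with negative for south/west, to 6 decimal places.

1. -1.341833, -0.202283
2. -39.286467, -37.026867
3. -84.537667, 87.941667
4. -35.616500, -178.261267

Point 1:
  Latitude: 1 + 20.51/60 = 1.3418333
  S → negative
  Lon: 12.137′ = 0.202283°; total 0.2022833
  hemisphere W, so the sign is −
Point 2:
  Lat: 39 + 17.188/60 = 39.2864667
  S ⇒ negate
  Lon: 37 + 1.612/60 = 37.0268667
  hemisphere W, so the sign is −
Point 3:
  φ: 84 + 32.26/60 = 84.5376667
  S → negative
  λ: 56.5′ = 0.941667°; total 87.9416667
  E ⇒ keep positive
Point 4:
  φ: 36.99′ = 0.616500°; total 35.6165000
  S ⇒ negate
  λ: 178 + 15.676/60 = 178.2612667
  hemisphere W, so the sign is −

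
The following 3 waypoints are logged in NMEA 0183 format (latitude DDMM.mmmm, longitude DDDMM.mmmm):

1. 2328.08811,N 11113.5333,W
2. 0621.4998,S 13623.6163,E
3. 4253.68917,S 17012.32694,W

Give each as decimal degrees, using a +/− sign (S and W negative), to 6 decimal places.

Point 1:
  φ: degrees = first 2 digits = 23, minutes = 28.08811; 23 + 28.08811/60 = 23.4681352
  N → positive
  Longitude: split at 3 digits → 111° and 13.5333′; 111 + 13.5333/60 = 111.2255550
  hemisphere W, so the sign is −
Point 2:
  Latitude: degrees = first 2 digits = 6, minutes = 21.4998; 6 + 21.4998/60 = 6.3583300
  S → negative
  Lon: degrees = first 3 digits = 136, minutes = 23.6163; 136 + 23.6163/60 = 136.3936050
  E ⇒ keep positive
Point 3:
  Lat: degrees = first 2 digits = 42, minutes = 53.68917; 42 + 53.68917/60 = 42.8948195
  S → negative
  λ: degrees = first 3 digits = 170, minutes = 12.32694; 170 + 12.32694/60 = 170.2054490
  hemisphere W, so the sign is −

1. 23.468135, -111.225555
2. -6.358330, 136.393605
3. -42.894820, -170.205449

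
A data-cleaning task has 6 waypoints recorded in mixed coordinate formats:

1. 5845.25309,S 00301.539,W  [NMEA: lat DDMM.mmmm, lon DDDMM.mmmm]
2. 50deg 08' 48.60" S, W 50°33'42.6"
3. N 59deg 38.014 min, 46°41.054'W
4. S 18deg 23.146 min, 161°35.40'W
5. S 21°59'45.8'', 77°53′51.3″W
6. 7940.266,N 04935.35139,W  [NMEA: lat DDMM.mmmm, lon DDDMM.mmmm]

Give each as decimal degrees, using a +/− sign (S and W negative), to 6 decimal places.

Point 1:
  Lat: split at 2 digits → 58° and 45.25309′; 58 + 45.25309/60 = 58.7542182
  S → negative
  λ: split at 3 digits → 003° and 1.539′; 3 + 1.539/60 = 3.0256500
  hemisphere W, so the sign is −
Point 2:
  Lat: 50 + 8/60 + 48.6/3600 = 50.1468333
  S ⇒ negate
  λ: 50° + 33/60 + 42.6/3600 = 50 + 0.550000 + 0.011833 = 50.5618333
  W → negative
Point 3:
  Lat: 38.014′ = 0.633567°; total 59.6335667
  N → positive
  λ: 41.054′ = 0.684233°; total 46.6842333
  W → negative
Point 4:
  φ: 23.146′ = 0.385767°; total 18.3857667
  hemisphere S, so the sign is −
  Lon: 161 + 35.4/60 = 161.5900000
  hemisphere W, so the sign is −
Point 5:
  Latitude: 21° + 59/60 + 45.8/3600 = 21 + 0.983333 + 0.012722 = 21.9960556
  hemisphere S, so the sign is −
  Longitude: 77° + 53/60 + 51.3/3600 = 77 + 0.883333 + 0.014250 = 77.8975833
  hemisphere W, so the sign is −
Point 6:
  Lat: split at 2 digits → 79° and 40.266′; 79 + 40.266/60 = 79.6711000
  N ⇒ keep positive
  Longitude: degrees = first 3 digits = 49, minutes = 35.35139; 49 + 35.35139/60 = 49.5891898
  W → negative

1. -58.754218, -3.025650
2. -50.146833, -50.561833
3. 59.633567, -46.684233
4. -18.385767, -161.590000
5. -21.996056, -77.897583
6. 79.671100, -49.589190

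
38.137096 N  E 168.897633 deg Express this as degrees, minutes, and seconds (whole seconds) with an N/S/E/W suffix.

φ: whole degrees 38; 8.22576′ → 8′ and 13.55″
Lon: 0.897633 × 60 = 53.85798′ → 53′, remainder × 60 = 51.48″

38°08′14″ N, 168°53′51″ E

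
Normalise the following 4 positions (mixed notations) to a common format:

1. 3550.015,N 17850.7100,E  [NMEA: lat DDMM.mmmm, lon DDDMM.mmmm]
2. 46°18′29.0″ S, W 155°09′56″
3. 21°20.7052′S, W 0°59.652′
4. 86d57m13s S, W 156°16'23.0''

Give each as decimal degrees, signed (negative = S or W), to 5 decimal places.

Point 1:
  Lat: split at 2 digits → 35° and 50.015′; 35 + 50.015/60 = 35.833583
  N → positive
  Longitude: degrees = first 3 digits = 178, minutes = 50.71; 178 + 50.71/60 = 178.845167
  E → positive
Point 2:
  Latitude: 46° + 18/60 + 29/3600 = 46 + 0.300000 + 0.008056 = 46.308056
  S → negative
  Lon: 155 + 9/60 + 56/3600 = 155.165556
  hemisphere W, so the sign is −
Point 3:
  φ: 20.7052′ = 0.345087°; total 21.345087
  hemisphere S, so the sign is −
  λ: 59.652′ = 0.994200°; total 0.994200
  hemisphere W, so the sign is −
Point 4:
  Latitude: 86° + 57/60 + 13/3600 = 86 + 0.950000 + 0.003611 = 86.953611
  hemisphere S, so the sign is −
  Longitude: 156° + 16/60 + 23/3600 = 156 + 0.266667 + 0.006389 = 156.273056
  hemisphere W, so the sign is −

1. 35.83358, 178.84517
2. -46.30806, -155.16556
3. -21.34509, -0.99420
4. -86.95361, -156.27306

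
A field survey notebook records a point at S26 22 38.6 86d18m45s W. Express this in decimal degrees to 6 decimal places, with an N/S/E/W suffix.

26.377389° S, 86.312500° W

Lat: 22′ + 38.6″ = 22.64333′; 26 + 22.64333/60 = 26.3773889
Longitude: 86 + 18/60 + 45/3600 = 86.3125000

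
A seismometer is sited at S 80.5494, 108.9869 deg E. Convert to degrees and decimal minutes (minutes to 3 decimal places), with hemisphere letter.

Latitude: 80° + 0.549400 × 60 = 80° 32.96400′
λ: fractional part 0.986900 → 59.21400 minutes

80° 32.964′ S, 108° 59.214′ E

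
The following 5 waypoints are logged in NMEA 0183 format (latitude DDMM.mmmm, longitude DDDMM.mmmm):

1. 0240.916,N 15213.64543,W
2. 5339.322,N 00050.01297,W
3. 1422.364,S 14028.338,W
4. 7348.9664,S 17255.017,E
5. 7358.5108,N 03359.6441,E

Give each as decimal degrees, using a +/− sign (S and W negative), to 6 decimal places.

1. 2.681933, -152.227424
2. 53.655367, -0.833550
3. -14.372733, -140.472300
4. -73.816107, 172.916950
5. 73.975180, 33.994068

Point 1:
  Lat: split at 2 digits → 02° and 40.916′; 2 + 40.916/60 = 2.6819333
  N ⇒ keep positive
  λ: split at 3 digits → 152° and 13.64543′; 152 + 13.64543/60 = 152.2274238
  W ⇒ negate
Point 2:
  Latitude: degrees = first 2 digits = 53, minutes = 39.322; 53 + 39.322/60 = 53.6553667
  N ⇒ keep positive
  λ: split at 3 digits → 000° and 50.01297′; 0 + 50.01297/60 = 0.8335495
  W ⇒ negate
Point 3:
  Lat: degrees = first 2 digits = 14, minutes = 22.364; 14 + 22.364/60 = 14.3727333
  S ⇒ negate
  λ: split at 3 digits → 140° and 28.338′; 140 + 28.338/60 = 140.4723000
  hemisphere W, so the sign is −
Point 4:
  Latitude: degrees = first 2 digits = 73, minutes = 48.9664; 73 + 48.9664/60 = 73.8161067
  hemisphere S, so the sign is −
  λ: degrees = first 3 digits = 172, minutes = 55.017; 172 + 55.017/60 = 172.9169500
  E ⇒ keep positive
Point 5:
  Latitude: degrees = first 2 digits = 73, minutes = 58.5108; 73 + 58.5108/60 = 73.9751800
  N ⇒ keep positive
  Lon: degrees = first 3 digits = 33, minutes = 59.6441; 33 + 59.6441/60 = 33.9940683
  E → positive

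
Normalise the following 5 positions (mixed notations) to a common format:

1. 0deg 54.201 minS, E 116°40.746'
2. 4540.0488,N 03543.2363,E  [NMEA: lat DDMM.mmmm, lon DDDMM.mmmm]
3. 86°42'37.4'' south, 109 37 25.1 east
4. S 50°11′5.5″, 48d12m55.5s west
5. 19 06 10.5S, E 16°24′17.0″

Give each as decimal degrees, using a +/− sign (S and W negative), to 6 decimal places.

1. -0.903350, 116.679100
2. 45.667480, 35.720605
3. -86.710389, 109.623639
4. -50.184861, -48.215417
5. -19.102917, 16.404722

Point 1:
  Latitude: 0 + 54.201/60 = 0.9033500
  hemisphere S, so the sign is −
  Lon: 116 + 40.746/60 = 116.6791000
  E → positive
Point 2:
  Lat: split at 2 digits → 45° and 40.0488′; 45 + 40.0488/60 = 45.6674800
  N ⇒ keep positive
  Lon: degrees = first 3 digits = 35, minutes = 43.2363; 35 + 43.2363/60 = 35.7206050
  E → positive
Point 3:
  Lat: 42′ + 37.4″ = 42.62333′; 86 + 42.62333/60 = 86.7103889
  S → negative
  Longitude: 109 + 37/60 + 25.1/3600 = 109.6236389
  E → positive
Point 4:
  φ: 11′ + 5.5″ = 11.09167′; 50 + 11.09167/60 = 50.1848611
  hemisphere S, so the sign is −
  Longitude: 48 + 12/60 + 55.5/3600 = 48.2154167
  hemisphere W, so the sign is −
Point 5:
  Latitude: 6′ + 10.5″ = 6.17500′; 19 + 6.17500/60 = 19.1029167
  hemisphere S, so the sign is −
  Longitude: 24′ + 17″ = 24.28333′; 16 + 24.28333/60 = 16.4047222
  E ⇒ keep positive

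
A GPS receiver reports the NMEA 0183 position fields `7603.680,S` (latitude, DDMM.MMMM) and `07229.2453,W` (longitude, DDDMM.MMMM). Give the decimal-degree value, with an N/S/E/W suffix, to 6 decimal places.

φ: degrees = first 2 digits = 76, minutes = 3.68; 76 + 3.68/60 = 76.0613333
Lon: degrees = first 3 digits = 72, minutes = 29.2453; 72 + 29.2453/60 = 72.4874217

76.061333° S, 72.487422° W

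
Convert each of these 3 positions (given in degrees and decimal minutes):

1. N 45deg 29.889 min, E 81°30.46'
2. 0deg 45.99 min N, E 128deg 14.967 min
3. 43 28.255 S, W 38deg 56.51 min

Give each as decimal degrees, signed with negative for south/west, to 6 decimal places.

1. 45.498150, 81.507667
2. 0.766500, 128.249450
3. -43.470917, -38.941833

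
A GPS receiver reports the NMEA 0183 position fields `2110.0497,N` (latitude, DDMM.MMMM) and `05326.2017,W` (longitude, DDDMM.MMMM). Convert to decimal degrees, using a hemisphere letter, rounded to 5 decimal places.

Latitude: degrees = first 2 digits = 21, minutes = 10.0497; 21 + 10.0497/60 = 21.167495
Lon: degrees = first 3 digits = 53, minutes = 26.2017; 53 + 26.2017/60 = 53.436695

21.16750° N, 53.43670° W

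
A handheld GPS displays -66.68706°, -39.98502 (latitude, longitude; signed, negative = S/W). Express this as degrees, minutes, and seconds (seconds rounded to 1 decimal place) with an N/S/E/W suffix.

Latitude is negative → S; |value| = 66.687060
Latitude: whole degrees 66; 41.22360′ → 41′ and 13.416″
Longitude is negative → W; |value| = 39.985020
Lon: whole degrees 39; 59.10120′ → 59′ and 6.072″

66°41′13.4″ S, 39°59′6.1″ W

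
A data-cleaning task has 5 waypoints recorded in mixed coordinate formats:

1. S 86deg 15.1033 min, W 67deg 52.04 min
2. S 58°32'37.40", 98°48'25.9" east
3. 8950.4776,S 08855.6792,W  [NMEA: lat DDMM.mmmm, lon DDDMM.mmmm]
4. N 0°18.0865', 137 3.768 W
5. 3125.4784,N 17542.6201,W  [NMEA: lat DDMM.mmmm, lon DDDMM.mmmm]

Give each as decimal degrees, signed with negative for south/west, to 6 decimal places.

Point 1:
  Latitude: 86 + 15.1033/60 = 86.2517217
  S → negative
  λ: 52.04′ = 0.867333°; total 67.8673333
  W → negative
Point 2:
  Lat: 58° + 32/60 + 37.4/3600 = 58 + 0.533333 + 0.010389 = 58.5437222
  S → negative
  Lon: 98 + 48/60 + 25.9/3600 = 98.8071944
  E → positive
Point 3:
  φ: degrees = first 2 digits = 89, minutes = 50.4776; 89 + 50.4776/60 = 89.8412933
  hemisphere S, so the sign is −
  Lon: split at 3 digits → 088° and 55.6792′; 88 + 55.6792/60 = 88.9279867
  hemisphere W, so the sign is −
Point 4:
  Lat: 0 + 18.0865/60 = 0.3014417
  N ⇒ keep positive
  λ: 3.768′ = 0.062800°; total 137.0628000
  W ⇒ negate
Point 5:
  Latitude: degrees = first 2 digits = 31, minutes = 25.4784; 31 + 25.4784/60 = 31.4246400
  N → positive
  Lon: degrees = first 3 digits = 175, minutes = 42.6201; 175 + 42.6201/60 = 175.7103350
  hemisphere W, so the sign is −

1. -86.251722, -67.867333
2. -58.543722, 98.807194
3. -89.841293, -88.927987
4. 0.301442, -137.062800
5. 31.424640, -175.710335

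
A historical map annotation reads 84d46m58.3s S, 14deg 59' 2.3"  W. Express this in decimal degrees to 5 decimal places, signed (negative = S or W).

-84.78286, -14.98397

Latitude: 84 + 46/60 + 58.3/3600 = 84.782861
hemisphere S, so the sign is −
Lon: 14 + 59/60 + 2.3/3600 = 14.983972
hemisphere W, so the sign is −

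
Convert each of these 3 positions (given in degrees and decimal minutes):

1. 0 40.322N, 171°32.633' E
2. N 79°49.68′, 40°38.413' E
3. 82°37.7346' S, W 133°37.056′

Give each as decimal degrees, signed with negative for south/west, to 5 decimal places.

Point 1:
  Lat: 0 + 40.322/60 = 0.672033
  N → positive
  λ: 32.633′ = 0.543883°; total 171.543883
  E → positive
Point 2:
  Latitude: 49.68′ = 0.828000°; total 79.828000
  N ⇒ keep positive
  λ: 38.413′ = 0.640217°; total 40.640217
  E ⇒ keep positive
Point 3:
  Latitude: 37.7346′ = 0.628910°; total 82.628910
  hemisphere S, so the sign is −
  Longitude: 133 + 37.056/60 = 133.617600
  W → negative

1. 0.67203, 171.54388
2. 79.82800, 40.64022
3. -82.62891, -133.61760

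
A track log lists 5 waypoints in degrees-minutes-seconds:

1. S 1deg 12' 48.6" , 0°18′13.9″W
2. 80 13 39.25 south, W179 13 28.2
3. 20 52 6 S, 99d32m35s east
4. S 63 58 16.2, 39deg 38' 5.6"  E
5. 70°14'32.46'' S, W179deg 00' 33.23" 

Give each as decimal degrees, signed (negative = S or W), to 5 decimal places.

Point 1:
  φ: 12′ + 48.6″ = 12.81000′; 1 + 12.81000/60 = 1.213500
  hemisphere S, so the sign is −
  Lon: 0 + 18/60 + 13.9/3600 = 0.303861
  W ⇒ negate
Point 2:
  Latitude: 80° + 13/60 + 39.25/3600 = 80 + 0.216667 + 0.010903 = 80.227569
  S → negative
  Lon: 13′ + 28.2″ = 13.47000′; 179 + 13.47000/60 = 179.224500
  W ⇒ negate
Point 3:
  Lat: 20° + 52/60 + 6/3600 = 20 + 0.866667 + 0.001667 = 20.868333
  S → negative
  λ: 32′ + 35″ = 32.58333′; 99 + 32.58333/60 = 99.543056
  E → positive
Point 4:
  Lat: 58′ + 16.2″ = 58.27000′; 63 + 58.27000/60 = 63.971167
  hemisphere S, so the sign is −
  Lon: 39° + 38/60 + 5.6/3600 = 39 + 0.633333 + 0.001556 = 39.634889
  E → positive
Point 5:
  φ: 14′ + 32.46″ = 14.54100′; 70 + 14.54100/60 = 70.242350
  S → negative
  Lon: 0′ + 33.23″ = 0.55383′; 179 + 0.55383/60 = 179.009231
  W ⇒ negate

1. -1.21350, -0.30386
2. -80.22757, -179.22450
3. -20.86833, 99.54306
4. -63.97117, 39.63489
5. -70.24235, -179.00923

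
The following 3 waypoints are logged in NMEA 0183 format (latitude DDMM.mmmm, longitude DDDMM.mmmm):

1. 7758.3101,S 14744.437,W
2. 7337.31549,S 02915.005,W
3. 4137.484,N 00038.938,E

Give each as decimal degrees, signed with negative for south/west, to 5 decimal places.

1. -77.97184, -147.74062
2. -73.62192, -29.25008
3. 41.62473, 0.64897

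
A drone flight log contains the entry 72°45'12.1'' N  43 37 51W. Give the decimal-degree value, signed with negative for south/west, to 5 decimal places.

Lat: 72° + 45/60 + 12.1/3600 = 72 + 0.750000 + 0.003361 = 72.753361
N ⇒ keep positive
Lon: 37′ + 51″ = 37.85000′; 43 + 37.85000/60 = 43.630833
W ⇒ negate

72.75336, -43.63083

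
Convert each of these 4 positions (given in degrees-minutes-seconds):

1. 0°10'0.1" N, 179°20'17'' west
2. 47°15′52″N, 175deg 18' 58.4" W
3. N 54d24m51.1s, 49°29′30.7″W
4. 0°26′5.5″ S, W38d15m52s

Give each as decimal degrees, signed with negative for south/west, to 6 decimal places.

1. 0.166694, -179.338056
2. 47.264444, -175.316222
3. 54.414194, -49.491861
4. -0.434861, -38.264444

Point 1:
  Lat: 0° + 10/60 + 0.1/3600 = 0 + 0.166667 + 0.000028 = 0.1666944
  N ⇒ keep positive
  λ: 179 + 20/60 + 17/3600 = 179.3380556
  W → negative
Point 2:
  Latitude: 47 + 15/60 + 52/3600 = 47.2644444
  N ⇒ keep positive
  λ: 175° + 18/60 + 58.4/3600 = 175 + 0.300000 + 0.016222 = 175.3162222
  hemisphere W, so the sign is −
Point 3:
  φ: 54 + 24/60 + 51.1/3600 = 54.4141944
  N ⇒ keep positive
  Longitude: 29′ + 30.7″ = 29.51167′; 49 + 29.51167/60 = 49.4918611
  W ⇒ negate
Point 4:
  Latitude: 0° + 26/60 + 5.5/3600 = 0 + 0.433333 + 0.001528 = 0.4348611
  S ⇒ negate
  Lon: 15′ + 52″ = 15.86667′; 38 + 15.86667/60 = 38.2644444
  W ⇒ negate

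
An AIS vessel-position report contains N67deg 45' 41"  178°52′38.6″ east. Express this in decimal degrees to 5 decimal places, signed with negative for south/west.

67.76139, 178.87739

Latitude: 67 + 45/60 + 41/3600 = 67.761389
N ⇒ keep positive
Longitude: 52′ + 38.6″ = 52.64333′; 178 + 52.64333/60 = 178.877389
E → positive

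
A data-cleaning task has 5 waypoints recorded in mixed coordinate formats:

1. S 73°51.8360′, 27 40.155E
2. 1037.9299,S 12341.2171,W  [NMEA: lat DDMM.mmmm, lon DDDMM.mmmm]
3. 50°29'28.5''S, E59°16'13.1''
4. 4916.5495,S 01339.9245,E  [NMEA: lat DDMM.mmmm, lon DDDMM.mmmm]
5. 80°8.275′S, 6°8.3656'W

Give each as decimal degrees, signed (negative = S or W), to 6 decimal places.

Point 1:
  Latitude: 51.836′ = 0.863933°; total 73.8639333
  S ⇒ negate
  Lon: 27 + 40.155/60 = 27.6692500
  E ⇒ keep positive
Point 2:
  Lat: split at 2 digits → 10° and 37.9299′; 10 + 37.9299/60 = 10.6321650
  S ⇒ negate
  Longitude: degrees = first 3 digits = 123, minutes = 41.2171; 123 + 41.2171/60 = 123.6869517
  hemisphere W, so the sign is −
Point 3:
  Lat: 29′ + 28.5″ = 29.47500′; 50 + 29.47500/60 = 50.4912500
  S → negative
  Longitude: 59 + 16/60 + 13.1/3600 = 59.2703056
  E ⇒ keep positive
Point 4:
  φ: split at 2 digits → 49° and 16.5495′; 49 + 16.5495/60 = 49.2758250
  S → negative
  Longitude: split at 3 digits → 013° and 39.9245′; 13 + 39.9245/60 = 13.6654083
  E ⇒ keep positive
Point 5:
  φ: 8.275′ = 0.137917°; total 80.1379167
  S → negative
  Lon: 8.3656′ = 0.139427°; total 6.1394267
  W → negative

1. -73.863933, 27.669250
2. -10.632165, -123.686952
3. -50.491250, 59.270306
4. -49.275825, 13.665408
5. -80.137917, -6.139427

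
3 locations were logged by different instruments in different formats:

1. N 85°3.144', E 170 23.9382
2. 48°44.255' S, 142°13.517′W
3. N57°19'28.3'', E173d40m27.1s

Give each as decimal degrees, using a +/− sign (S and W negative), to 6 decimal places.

Point 1:
  Lat: 3.144′ = 0.052400°; total 85.0524000
  N ⇒ keep positive
  Longitude: 23.9382′ = 0.398970°; total 170.3989700
  E ⇒ keep positive
Point 2:
  Lat: 48 + 44.255/60 = 48.7375833
  S ⇒ negate
  Longitude: 142 + 13.517/60 = 142.2252833
  W → negative
Point 3:
  Latitude: 57° + 19/60 + 28.3/3600 = 57 + 0.316667 + 0.007861 = 57.3245278
  N ⇒ keep positive
  Lon: 173 + 40/60 + 27.1/3600 = 173.6741944
  E → positive

1. 85.052400, 170.398970
2. -48.737583, -142.225283
3. 57.324528, 173.674194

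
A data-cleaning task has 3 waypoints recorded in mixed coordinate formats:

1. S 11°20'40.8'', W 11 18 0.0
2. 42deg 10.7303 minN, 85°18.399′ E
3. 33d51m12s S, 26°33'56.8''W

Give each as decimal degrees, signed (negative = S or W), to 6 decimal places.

Point 1:
  Latitude: 20′ + 40.8″ = 20.68000′; 11 + 20.68000/60 = 11.3446667
  S ⇒ negate
  λ: 11 + 18/60 + 0/3600 = 11.3000000
  W → negative
Point 2:
  Lat: 42 + 10.7303/60 = 42.1788383
  N ⇒ keep positive
  Longitude: 85 + 18.399/60 = 85.3066500
  E → positive
Point 3:
  φ: 33° + 51/60 + 12/3600 = 33 + 0.850000 + 0.003333 = 33.8533333
  hemisphere S, so the sign is −
  λ: 26 + 33/60 + 56.8/3600 = 26.5657778
  W ⇒ negate

1. -11.344667, -11.300000
2. 42.178838, 85.306650
3. -33.853333, -26.565778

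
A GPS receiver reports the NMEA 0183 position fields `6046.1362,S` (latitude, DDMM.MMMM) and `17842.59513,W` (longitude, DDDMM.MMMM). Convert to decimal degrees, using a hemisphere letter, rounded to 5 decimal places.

φ: split at 2 digits → 60° and 46.1362′; 60 + 46.1362/60 = 60.768937
Longitude: degrees = first 3 digits = 178, minutes = 42.59513; 178 + 42.59513/60 = 178.709919

60.76894° S, 178.70992° W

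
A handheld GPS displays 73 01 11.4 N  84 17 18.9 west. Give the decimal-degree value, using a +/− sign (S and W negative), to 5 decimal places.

73.01983, -84.28858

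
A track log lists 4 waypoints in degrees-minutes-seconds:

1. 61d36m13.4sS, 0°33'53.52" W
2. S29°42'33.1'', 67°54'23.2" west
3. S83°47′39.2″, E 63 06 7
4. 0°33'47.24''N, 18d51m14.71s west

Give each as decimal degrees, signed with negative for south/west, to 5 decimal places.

Point 1:
  Latitude: 36′ + 13.4″ = 36.22333′; 61 + 36.22333/60 = 61.603722
  S → negative
  λ: 33′ + 53.52″ = 33.89200′; 0 + 33.89200/60 = 0.564867
  hemisphere W, so the sign is −
Point 2:
  Lat: 29 + 42/60 + 33.1/3600 = 29.709194
  hemisphere S, so the sign is −
  λ: 67 + 54/60 + 23.2/3600 = 67.906444
  W → negative
Point 3:
  φ: 83° + 47/60 + 39.2/3600 = 83 + 0.783333 + 0.010889 = 83.794222
  hemisphere S, so the sign is −
  Lon: 63 + 6/60 + 7/3600 = 63.101944
  E ⇒ keep positive
Point 4:
  Latitude: 0 + 33/60 + 47.24/3600 = 0.563122
  N → positive
  λ: 18 + 51/60 + 14.71/3600 = 18.854086
  W → negative

1. -61.60372, -0.56487
2. -29.70919, -67.90644
3. -83.79422, 63.10194
4. 0.56312, -18.85409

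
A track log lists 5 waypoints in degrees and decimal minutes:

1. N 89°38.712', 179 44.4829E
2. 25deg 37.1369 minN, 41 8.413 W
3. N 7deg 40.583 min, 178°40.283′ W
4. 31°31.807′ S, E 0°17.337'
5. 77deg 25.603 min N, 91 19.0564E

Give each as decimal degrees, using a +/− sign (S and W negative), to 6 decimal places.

1. 89.645200, 179.741382
2. 25.618948, -41.140217
3. 7.676383, -178.671383
4. -31.530117, 0.288950
5. 77.426717, 91.317607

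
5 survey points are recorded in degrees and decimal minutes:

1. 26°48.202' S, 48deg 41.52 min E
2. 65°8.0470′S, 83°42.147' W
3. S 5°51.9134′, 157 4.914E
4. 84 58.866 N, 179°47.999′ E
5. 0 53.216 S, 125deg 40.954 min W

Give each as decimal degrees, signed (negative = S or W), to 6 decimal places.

Point 1:
  Latitude: 48.202′ = 0.803367°; total 26.8033667
  hemisphere S, so the sign is −
  λ: 41.52′ = 0.692000°; total 48.6920000
  E → positive
Point 2:
  Lat: 8.047′ = 0.134117°; total 65.1341167
  S ⇒ negate
  Lon: 42.147′ = 0.702450°; total 83.7024500
  W ⇒ negate
Point 3:
  Lat: 5 + 51.9134/60 = 5.8652233
  S ⇒ negate
  Longitude: 4.914′ = 0.081900°; total 157.0819000
  E → positive
Point 4:
  φ: 84 + 58.866/60 = 84.9811000
  N ⇒ keep positive
  Longitude: 47.999′ = 0.799983°; total 179.7999833
  E ⇒ keep positive
Point 5:
  Latitude: 53.216′ = 0.886933°; total 0.8869333
  S → negative
  Longitude: 40.954′ = 0.682567°; total 125.6825667
  W → negative

1. -26.803367, 48.692000
2. -65.134117, -83.702450
3. -5.865223, 157.081900
4. 84.981100, 179.799983
5. -0.886933, -125.682567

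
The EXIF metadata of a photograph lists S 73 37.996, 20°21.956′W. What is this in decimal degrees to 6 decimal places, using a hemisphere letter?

73.633267° S, 20.365933° W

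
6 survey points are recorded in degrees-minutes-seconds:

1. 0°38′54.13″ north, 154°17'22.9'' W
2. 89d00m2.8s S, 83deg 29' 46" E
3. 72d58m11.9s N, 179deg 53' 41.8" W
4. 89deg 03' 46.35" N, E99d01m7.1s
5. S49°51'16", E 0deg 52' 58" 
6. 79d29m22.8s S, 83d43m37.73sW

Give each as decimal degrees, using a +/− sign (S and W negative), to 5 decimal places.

1. 0.64837, -154.28969
2. -89.00078, 83.49611
3. 72.96997, -179.89494
4. 89.06288, 99.01864
5. -49.85444, 0.88278
6. -79.48967, -83.72715

Point 1:
  Latitude: 38′ + 54.13″ = 38.90217′; 0 + 38.90217/60 = 0.648369
  N ⇒ keep positive
  Lon: 17′ + 22.9″ = 17.38167′; 154 + 17.38167/60 = 154.289694
  W → negative
Point 2:
  Latitude: 89 + 0/60 + 2.8/3600 = 89.000778
  hemisphere S, so the sign is −
  Lon: 29′ + 46″ = 29.76667′; 83 + 29.76667/60 = 83.496111
  E ⇒ keep positive
Point 3:
  φ: 58′ + 11.9″ = 58.19833′; 72 + 58.19833/60 = 72.969972
  N → positive
  Lon: 53′ + 41.8″ = 53.69667′; 179 + 53.69667/60 = 179.894944
  W ⇒ negate
Point 4:
  φ: 89 + 3/60 + 46.35/3600 = 89.062875
  N ⇒ keep positive
  Longitude: 99° + 1/60 + 7.1/3600 = 99 + 0.016667 + 0.001972 = 99.018639
  E ⇒ keep positive
Point 5:
  Lat: 49° + 51/60 + 16/3600 = 49 + 0.850000 + 0.004444 = 49.854444
  hemisphere S, so the sign is −
  Longitude: 52′ + 58″ = 52.96667′; 0 + 52.96667/60 = 0.882778
  E → positive
Point 6:
  Latitude: 79° + 29/60 + 22.8/3600 = 79 + 0.483333 + 0.006333 = 79.489667
  S ⇒ negate
  λ: 83° + 43/60 + 37.73/3600 = 83 + 0.716667 + 0.010481 = 83.727147
  W ⇒ negate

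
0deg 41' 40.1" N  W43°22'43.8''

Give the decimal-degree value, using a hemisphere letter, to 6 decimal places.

0.694472° N, 43.378833° W

Lat: 41′ + 40.1″ = 41.66833′; 0 + 41.66833/60 = 0.6944722
Lon: 43° + 22/60 + 43.8/3600 = 43 + 0.366667 + 0.012167 = 43.3788333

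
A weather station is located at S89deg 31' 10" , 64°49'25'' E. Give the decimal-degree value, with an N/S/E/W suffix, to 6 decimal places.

Latitude: 89° + 31/60 + 10/3600 = 89 + 0.516667 + 0.002778 = 89.5194444
Longitude: 64° + 49/60 + 25/3600 = 64 + 0.816667 + 0.006944 = 64.8236111

89.519444° S, 64.823611° E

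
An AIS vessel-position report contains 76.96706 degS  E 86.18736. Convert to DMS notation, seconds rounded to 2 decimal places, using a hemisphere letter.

76°58′1.42″ S, 86°11′14.50″ E

Lat: 0.967060 × 60 = 58.02360′ → 58′, remainder × 60 = 1.4160″
Lon: 0.187360 × 60 = 11.24160′ → 11′, remainder × 60 = 14.4960″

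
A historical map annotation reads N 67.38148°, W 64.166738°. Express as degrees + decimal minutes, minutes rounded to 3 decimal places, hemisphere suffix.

67° 22.889′ N, 64° 10.004′ W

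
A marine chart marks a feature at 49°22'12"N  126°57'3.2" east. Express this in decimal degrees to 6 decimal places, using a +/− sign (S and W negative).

49.370000, 126.950889

Lat: 49 + 22/60 + 12/3600 = 49.3700000
N ⇒ keep positive
Longitude: 57′ + 3.2″ = 57.05333′; 126 + 57.05333/60 = 126.9508889
E ⇒ keep positive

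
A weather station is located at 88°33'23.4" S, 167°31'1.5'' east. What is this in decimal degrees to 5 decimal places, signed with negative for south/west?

-88.55650, 167.51708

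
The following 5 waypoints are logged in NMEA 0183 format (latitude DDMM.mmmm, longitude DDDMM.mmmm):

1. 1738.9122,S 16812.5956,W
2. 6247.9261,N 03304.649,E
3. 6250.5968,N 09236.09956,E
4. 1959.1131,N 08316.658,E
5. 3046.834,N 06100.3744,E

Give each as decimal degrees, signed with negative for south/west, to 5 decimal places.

Point 1:
  Lat: split at 2 digits → 17° and 38.9122′; 17 + 38.9122/60 = 17.648537
  S ⇒ negate
  Lon: split at 3 digits → 168° and 12.5956′; 168 + 12.5956/60 = 168.209927
  W ⇒ negate
Point 2:
  φ: degrees = first 2 digits = 62, minutes = 47.9261; 62 + 47.9261/60 = 62.798768
  N ⇒ keep positive
  Longitude: degrees = first 3 digits = 33, minutes = 4.649; 33 + 4.649/60 = 33.077483
  E → positive
Point 3:
  φ: degrees = first 2 digits = 62, minutes = 50.5968; 62 + 50.5968/60 = 62.843280
  N ⇒ keep positive
  Lon: degrees = first 3 digits = 92, minutes = 36.09956; 92 + 36.09956/60 = 92.601659
  E → positive
Point 4:
  Lat: split at 2 digits → 19° and 59.1131′; 19 + 59.1131/60 = 19.985218
  N → positive
  Longitude: split at 3 digits → 083° and 16.658′; 83 + 16.658/60 = 83.277633
  E → positive
Point 5:
  Latitude: degrees = first 2 digits = 30, minutes = 46.834; 30 + 46.834/60 = 30.780567
  N ⇒ keep positive
  Longitude: degrees = first 3 digits = 61, minutes = 0.3744; 61 + 0.3744/60 = 61.006240
  E → positive

1. -17.64854, -168.20993
2. 62.79877, 33.07748
3. 62.84328, 92.60166
4. 19.98522, 83.27763
5. 30.78057, 61.00624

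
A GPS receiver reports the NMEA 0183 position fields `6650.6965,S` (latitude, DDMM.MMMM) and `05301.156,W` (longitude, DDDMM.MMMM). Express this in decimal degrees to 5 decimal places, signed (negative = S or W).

-66.84494, -53.01927

Latitude: split at 2 digits → 66° and 50.6965′; 66 + 50.6965/60 = 66.844942
hemisphere S, so the sign is −
Lon: split at 3 digits → 053° and 1.156′; 53 + 1.156/60 = 53.019267
hemisphere W, so the sign is −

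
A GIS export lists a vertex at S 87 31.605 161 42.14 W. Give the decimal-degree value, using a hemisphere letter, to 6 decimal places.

87.526750° S, 161.702333° W

Lat: 31.605′ = 0.526750°; total 87.5267500
Longitude: 161 + 42.14/60 = 161.7023333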